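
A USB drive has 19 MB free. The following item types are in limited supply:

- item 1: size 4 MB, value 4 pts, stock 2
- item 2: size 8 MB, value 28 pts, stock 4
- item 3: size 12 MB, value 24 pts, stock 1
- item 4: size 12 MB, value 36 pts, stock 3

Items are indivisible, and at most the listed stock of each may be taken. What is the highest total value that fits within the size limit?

56 pts

Top feasible selections:
- 2×item 2: size 16, value 56
- 1×item 1 + 1×item 4: size 16, value 40
Best: 56 pts.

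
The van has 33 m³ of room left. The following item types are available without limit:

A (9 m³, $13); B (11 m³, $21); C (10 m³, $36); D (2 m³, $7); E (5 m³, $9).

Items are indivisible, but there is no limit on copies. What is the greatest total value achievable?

Best value-per-unit is C at 36/10; filling with it alone gives 3×36 = 108.
Optimal mix: 3×C + 1×D → volume 32, value 115.

$115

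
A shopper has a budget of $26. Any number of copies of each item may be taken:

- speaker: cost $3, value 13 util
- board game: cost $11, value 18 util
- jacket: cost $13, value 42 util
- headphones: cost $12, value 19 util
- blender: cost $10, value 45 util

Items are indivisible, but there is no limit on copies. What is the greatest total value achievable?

116 util

Best value-per-unit is blender at 45/10; filling with it alone gives 2×45 = 90.
Optimal mix: 2×speaker + 2×blender → cost 26, value 116.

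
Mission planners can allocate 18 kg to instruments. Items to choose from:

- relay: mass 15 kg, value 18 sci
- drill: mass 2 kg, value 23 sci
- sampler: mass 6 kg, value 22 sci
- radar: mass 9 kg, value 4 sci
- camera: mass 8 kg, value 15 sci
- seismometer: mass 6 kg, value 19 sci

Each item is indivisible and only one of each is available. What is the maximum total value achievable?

Check high-value combinations within 18 kg:
- drill+sampler+seismometer: mass 2+6+6=14, value 23+22+19=64
- drill+sampler+camera: mass 2+6+8=16, value 23+22+15=60
- drill+camera+seismometer: mass 2+8+6=16, value 23+15+19=57
- drill+sampler+radar: mass 2+6+9=17, value 23+22+4=49
Best: 64 sci.

64 sci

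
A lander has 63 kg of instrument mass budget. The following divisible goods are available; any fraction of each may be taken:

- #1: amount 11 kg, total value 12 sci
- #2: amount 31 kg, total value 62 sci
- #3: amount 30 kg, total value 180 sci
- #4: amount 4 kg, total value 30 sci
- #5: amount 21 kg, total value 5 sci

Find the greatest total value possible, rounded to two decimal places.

Take in order of value per unit:
- #4 (30/4 per unit): all 4 → value 30, running total 30.00
- #3 (180/30 per unit): all 30 → value 180, running total 210.00
- #2 (62/31 per unit): 29 of 31 → value 29×62/31 = 58.0000, running total 268.00
Total 268.00.

268.00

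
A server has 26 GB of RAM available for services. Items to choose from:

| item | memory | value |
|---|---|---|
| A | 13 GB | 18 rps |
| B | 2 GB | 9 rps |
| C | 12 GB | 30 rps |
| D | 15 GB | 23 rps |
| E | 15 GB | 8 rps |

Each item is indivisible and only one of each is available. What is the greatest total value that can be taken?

48 rps

Check high-value combinations within 26 GB:
- A+C: memory 13+12=25, value 18+30=48
- B+C: memory 2+12=14, value 9+30=39
- B+D: memory 2+15=17, value 9+23=32
- C: memory 12, value 30
Best: 48 rps.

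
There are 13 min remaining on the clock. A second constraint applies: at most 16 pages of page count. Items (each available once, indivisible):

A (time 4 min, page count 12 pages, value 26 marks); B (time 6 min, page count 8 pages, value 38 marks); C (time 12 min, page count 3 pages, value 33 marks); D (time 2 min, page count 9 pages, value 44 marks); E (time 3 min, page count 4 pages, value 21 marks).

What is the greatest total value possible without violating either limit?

Feasible sets respecting both limits:
- D+E: time 5, page count 13, value 65
- B+E: time 9, page count 12, value 59
- A+E: time 7, page count 16, value 47
- D: time 2, page count 9, value 44
Best: 65 marks.

65 marks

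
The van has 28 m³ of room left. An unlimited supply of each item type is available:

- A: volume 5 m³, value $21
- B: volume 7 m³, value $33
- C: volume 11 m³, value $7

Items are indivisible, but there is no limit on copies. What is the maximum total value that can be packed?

$132

Best value-per-unit is B at 33/7, and filling with it alone uses volume 4×7=28. No mix of the others beats 4×33 = 132.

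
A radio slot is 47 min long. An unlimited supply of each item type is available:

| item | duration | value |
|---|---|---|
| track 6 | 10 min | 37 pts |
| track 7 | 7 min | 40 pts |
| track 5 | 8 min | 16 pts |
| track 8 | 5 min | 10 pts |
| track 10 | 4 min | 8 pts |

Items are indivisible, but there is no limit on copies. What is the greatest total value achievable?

Best value-per-unit is track 7 at 40/7; filling with it alone gives 6×40 = 240.
Optimal mix: 6×track 7 + 1×track 8 → duration 47, value 250.

250 pts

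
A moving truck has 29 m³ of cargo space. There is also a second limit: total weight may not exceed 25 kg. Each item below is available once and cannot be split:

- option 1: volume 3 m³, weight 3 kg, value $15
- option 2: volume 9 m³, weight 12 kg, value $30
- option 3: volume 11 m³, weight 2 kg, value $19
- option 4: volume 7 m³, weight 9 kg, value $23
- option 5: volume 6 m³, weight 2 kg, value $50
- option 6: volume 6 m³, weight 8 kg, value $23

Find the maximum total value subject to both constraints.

$118

Feasible sets respecting both limits:
- option 1+option 2+option 5+option 6: volume 24, weight 25, value 118
- option 1+option 2+option 3+option 5: volume 29, weight 19, value 114
- option 1+option 4+option 5+option 6: volume 22, weight 22, value 111
- option 1+option 3+option 4+option 5: volume 27, weight 16, value 107
Best: $118.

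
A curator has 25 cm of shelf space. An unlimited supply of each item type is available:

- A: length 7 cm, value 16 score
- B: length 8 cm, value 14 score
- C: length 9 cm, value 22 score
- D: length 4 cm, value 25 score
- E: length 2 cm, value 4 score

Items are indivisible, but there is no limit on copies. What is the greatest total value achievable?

Best value-per-unit is D at 25/4, and filling with it alone uses length 6×4=24. No mix of the others beats 6×25 = 150.

150 score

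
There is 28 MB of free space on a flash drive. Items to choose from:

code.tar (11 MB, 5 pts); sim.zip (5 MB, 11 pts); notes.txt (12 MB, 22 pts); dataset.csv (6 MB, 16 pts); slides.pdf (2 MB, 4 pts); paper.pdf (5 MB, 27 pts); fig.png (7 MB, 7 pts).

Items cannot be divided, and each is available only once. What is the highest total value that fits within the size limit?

76 pts

Check high-value combinations within 28 MB:
- sim.zip+notes.txt+dataset.csv+paper.pdf: size 5+12+6+5=28, value 11+22+16+27=76
- notes.txt+dataset.csv+slides.pdf+paper.pdf: size 12+6+2+5=25, value 22+16+4+27=69
- notes.txt+dataset.csv+paper.pdf: size 12+6+5=23, value 22+16+27=65
Best: 76 pts.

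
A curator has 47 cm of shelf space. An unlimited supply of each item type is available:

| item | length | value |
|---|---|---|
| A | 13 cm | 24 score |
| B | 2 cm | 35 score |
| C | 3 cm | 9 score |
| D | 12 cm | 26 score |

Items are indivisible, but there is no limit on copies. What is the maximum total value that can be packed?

805 score

Best value-per-unit is B at 35/2, and filling with it alone uses length 23×2=46. No mix of the others beats 23×35 = 805.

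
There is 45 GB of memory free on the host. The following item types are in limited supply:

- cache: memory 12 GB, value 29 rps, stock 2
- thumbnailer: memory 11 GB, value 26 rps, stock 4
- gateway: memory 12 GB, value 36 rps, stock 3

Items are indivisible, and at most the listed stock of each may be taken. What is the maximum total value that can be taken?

Best selections within memory 45 and stock limits:
- 3×thumbnailer + 1×gateway: memory 45, value 114
- 3×gateway: memory 36, value 108
- 1×cache + 3×thumbnailer: memory 45, value 107
Best: 114 rps.

114 rps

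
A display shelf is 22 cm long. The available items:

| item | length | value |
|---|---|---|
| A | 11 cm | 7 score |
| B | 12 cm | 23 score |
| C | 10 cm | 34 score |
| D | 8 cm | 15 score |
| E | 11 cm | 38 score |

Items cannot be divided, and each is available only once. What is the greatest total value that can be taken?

Check high-value combinations within 22 cm:
- C+E: length 10+11=21, value 34+38=72
- B+C: length 12+10=22, value 23+34=57
- D+E: length 8+11=19, value 15+38=53
Best: 72 score.

72 score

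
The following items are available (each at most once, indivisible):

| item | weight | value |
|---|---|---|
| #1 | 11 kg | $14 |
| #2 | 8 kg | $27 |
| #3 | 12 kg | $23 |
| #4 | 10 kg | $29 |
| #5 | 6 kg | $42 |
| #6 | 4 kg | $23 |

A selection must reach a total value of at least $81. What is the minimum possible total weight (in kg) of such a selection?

18

Subsets with value ≥ 81, sorted by total weight:
- #2+#5+#6: weight 18, value 92
- #4+#5+#6: weight 20, value 94
Minimum weight: 18 kg.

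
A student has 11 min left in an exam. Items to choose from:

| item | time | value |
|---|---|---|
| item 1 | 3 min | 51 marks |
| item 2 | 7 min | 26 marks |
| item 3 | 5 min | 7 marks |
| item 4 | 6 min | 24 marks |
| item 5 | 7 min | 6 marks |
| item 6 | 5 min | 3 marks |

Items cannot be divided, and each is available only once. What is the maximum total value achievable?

Check high-value combinations within 11 min:
- item 1+item 2: time 3+7=10, value 51+26=77
- item 1+item 4: time 3+6=9, value 51+24=75
- item 1+item 3: time 3+5=8, value 51+7=58
Best: 77 marks.

77 marks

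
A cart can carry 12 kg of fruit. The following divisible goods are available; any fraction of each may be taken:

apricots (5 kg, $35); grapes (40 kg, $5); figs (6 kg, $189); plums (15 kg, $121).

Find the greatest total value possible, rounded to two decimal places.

237.40

Take in order of value per unit:
- figs (189/6 per unit): all 6 → value 189, running total 189.00
- plums (121/15 per unit): 6 of 15 → value 6×121/15 = 48.4000, running total 237.40
Total 237.40.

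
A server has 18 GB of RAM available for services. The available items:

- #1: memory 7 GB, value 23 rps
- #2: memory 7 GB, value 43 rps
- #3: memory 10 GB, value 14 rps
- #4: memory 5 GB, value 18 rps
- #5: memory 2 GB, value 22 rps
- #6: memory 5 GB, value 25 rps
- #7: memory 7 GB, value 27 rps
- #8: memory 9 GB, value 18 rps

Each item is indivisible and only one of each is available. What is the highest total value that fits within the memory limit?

This is a 0/1 knapsack; check combinations near the capacity.
- #2+#5+#7: memory 7+2+7=16, value 43+22+27=92
- #2+#5+#6: memory 7+2+5=14, value 43+22+25=90
- #1+#2+#5: memory 7+7+2=16, value 23+43+22=88
- #2+#4+#6: memory 7+5+5=17, value 43+18+25=86
- #2+#4+#5: memory 7+5+2=14, value 43+18+22=83
Best: 92 rps.

92 rps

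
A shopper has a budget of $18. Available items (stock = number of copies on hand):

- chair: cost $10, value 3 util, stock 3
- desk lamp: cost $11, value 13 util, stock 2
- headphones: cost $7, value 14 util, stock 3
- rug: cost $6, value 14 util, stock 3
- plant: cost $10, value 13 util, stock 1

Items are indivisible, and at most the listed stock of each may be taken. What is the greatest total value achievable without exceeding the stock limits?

Top feasible selections:
- 3×rug: cost 18, value 42
- 2×rug: cost 12, value 28
Best: 42 util.

42 util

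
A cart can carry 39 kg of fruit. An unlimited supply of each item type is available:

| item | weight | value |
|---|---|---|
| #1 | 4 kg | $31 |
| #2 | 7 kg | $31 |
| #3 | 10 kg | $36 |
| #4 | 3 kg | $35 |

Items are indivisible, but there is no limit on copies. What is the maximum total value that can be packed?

$455

Best value-per-unit is #4 at 35/3, and filling with it alone uses weight 13×3=39. No mix of the others beats 13×35 = 455.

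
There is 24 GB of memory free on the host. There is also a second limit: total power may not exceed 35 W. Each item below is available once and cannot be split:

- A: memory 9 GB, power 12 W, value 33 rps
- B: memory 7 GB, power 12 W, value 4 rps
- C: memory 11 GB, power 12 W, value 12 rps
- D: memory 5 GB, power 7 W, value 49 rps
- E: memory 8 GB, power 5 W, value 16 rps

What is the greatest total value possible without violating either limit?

98 rps

Feasible sets respecting both limits:
- A+D+E: memory 22, power 24, value 98
- A+B+D: memory 21, power 31, value 86
- A+D: memory 14, power 19, value 82
- C+D+E: memory 24, power 24, value 77
Best: 98 rps.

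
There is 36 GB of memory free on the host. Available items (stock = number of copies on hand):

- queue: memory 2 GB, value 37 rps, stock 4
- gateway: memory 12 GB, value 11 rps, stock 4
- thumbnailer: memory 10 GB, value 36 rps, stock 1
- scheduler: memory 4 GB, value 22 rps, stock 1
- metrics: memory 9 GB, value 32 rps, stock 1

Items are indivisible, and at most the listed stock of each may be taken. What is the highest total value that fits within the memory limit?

Top feasible selections:
- 4×queue + 1×thumbnailer + 1×scheduler + 1×metrics: memory 31, value 238
- 4×queue + 1×gateway + 1×thumbnailer + 1×scheduler: memory 34, value 217
- 4×queue + 1×thumbnailer + 1×metrics: memory 27, value 216
Best: 238 rps.

238 rps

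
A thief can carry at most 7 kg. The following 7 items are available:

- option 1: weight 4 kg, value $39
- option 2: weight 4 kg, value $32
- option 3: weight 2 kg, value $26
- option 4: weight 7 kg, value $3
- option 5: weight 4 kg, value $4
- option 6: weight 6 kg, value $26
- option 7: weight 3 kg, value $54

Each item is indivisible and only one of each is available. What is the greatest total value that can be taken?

$93

This is a 0/1 knapsack; check combinations near the capacity.
- option 1+option 7: weight 4+3=7, value 39+54=93
- option 2+option 7: weight 4+3=7, value 32+54=86
- option 3+option 7: weight 2+3=5, value 26+54=80
- option 1+option 3: weight 4+2=6, value 39+26=65
- option 2+option 3: weight 4+2=6, value 32+26=58
Best: $93.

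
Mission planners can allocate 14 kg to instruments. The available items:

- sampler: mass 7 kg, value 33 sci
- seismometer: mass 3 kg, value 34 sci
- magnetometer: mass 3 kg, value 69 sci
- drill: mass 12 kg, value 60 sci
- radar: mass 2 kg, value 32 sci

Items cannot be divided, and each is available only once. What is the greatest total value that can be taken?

136 sci

Check high-value combinations within 14 kg:
- sampler+seismometer+magnetometer: mass 7+3+3=13, value 33+34+69=136
- seismometer+magnetometer+radar: mass 3+3+2=8, value 34+69+32=135
- sampler+magnetometer+radar: mass 7+3+2=12, value 33+69+32=134
- seismometer+magnetometer: mass 3+3=6, value 34+69=103
Best: 136 sci.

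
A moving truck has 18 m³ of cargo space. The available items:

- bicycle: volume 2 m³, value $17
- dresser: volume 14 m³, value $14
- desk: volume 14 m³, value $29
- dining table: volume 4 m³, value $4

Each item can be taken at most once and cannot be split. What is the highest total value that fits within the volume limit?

$46

Check high-value combinations within 18 m³:
- bicycle+desk: volume 2+14=16, value 17+29=46
- desk+dining table: volume 14+4=18, value 29+4=33
- bicycle+dresser: volume 2+14=16, value 17+14=31
- desk: volume 14, value 29
- bicycle+dining table: volume 2+4=6, value 17+4=21
Best: $46.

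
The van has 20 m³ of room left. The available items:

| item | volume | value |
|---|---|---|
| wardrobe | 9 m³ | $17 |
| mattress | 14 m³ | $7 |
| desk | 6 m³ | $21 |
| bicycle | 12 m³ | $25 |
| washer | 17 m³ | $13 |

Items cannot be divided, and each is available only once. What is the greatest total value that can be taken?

This is a 0/1 knapsack; check combinations near the capacity.
- desk+bicycle: volume 6+12=18, value 21+25=46
- wardrobe+desk: volume 9+6=15, value 17+21=38
- mattress+desk: volume 14+6=20, value 7+21=28
- bicycle: volume 12, value 25
- desk: volume 6, value 21
Best: $46.

$46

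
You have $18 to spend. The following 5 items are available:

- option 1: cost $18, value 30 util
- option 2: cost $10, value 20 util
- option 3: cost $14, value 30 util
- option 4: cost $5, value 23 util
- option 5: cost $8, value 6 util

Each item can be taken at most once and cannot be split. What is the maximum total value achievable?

Check high-value combinations within $18:
- option 2+option 4: cost 10+5=15, value 20+23=43
- option 3: cost 14, value 30
- option 1: cost 18, value 30
- option 4+option 5: cost 5+8=13, value 23+6=29
- option 2+option 5: cost 10+8=18, value 20+6=26
Best: 43 util.

43 util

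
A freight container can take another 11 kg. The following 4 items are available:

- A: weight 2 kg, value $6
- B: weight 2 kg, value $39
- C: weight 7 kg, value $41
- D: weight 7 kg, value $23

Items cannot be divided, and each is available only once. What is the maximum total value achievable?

$86

Check high-value combinations within 11 kg:
- A+B+C: weight 2+2+7=11, value 6+39+41=86
- B+C: weight 2+7=9, value 39+41=80
- A+B+D: weight 2+2+7=11, value 6+39+23=68
- B+D: weight 2+7=9, value 39+23=62
Best: $86.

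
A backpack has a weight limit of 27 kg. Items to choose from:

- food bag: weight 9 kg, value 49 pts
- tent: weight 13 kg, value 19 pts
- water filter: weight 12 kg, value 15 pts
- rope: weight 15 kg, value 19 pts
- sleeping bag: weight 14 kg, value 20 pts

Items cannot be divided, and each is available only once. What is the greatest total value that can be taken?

69 pts

Check high-value combinations within 27 kg:
- food bag+sleeping bag: weight 9+14=23, value 49+20=69
- food bag+tent: weight 9+13=22, value 49+19=68
- food bag+rope: weight 9+15=24, value 49+19=68
- food bag+water filter: weight 9+12=21, value 49+15=64
Best: 69 pts.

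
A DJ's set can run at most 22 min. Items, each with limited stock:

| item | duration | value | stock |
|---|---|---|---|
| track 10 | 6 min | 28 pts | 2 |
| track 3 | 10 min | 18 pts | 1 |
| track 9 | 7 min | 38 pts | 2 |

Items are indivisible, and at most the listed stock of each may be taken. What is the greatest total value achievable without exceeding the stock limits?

104 pts

Best selections within duration 22 and stock limits:
- 1×track 10 + 2×track 9: duration 20, value 104
- 2×track 10 + 1×track 9: duration 19, value 94
- 2×track 9: duration 14, value 76
- 2×track 10 + 1×track 3: duration 22, value 74
Best: 104 pts.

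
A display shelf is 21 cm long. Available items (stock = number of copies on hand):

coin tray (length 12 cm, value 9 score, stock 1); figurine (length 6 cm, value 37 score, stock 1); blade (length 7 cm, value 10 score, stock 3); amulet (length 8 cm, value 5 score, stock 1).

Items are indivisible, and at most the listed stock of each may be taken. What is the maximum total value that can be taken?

Best selections within length 21 and stock limits:
- 1×figurine + 2×blade: length 20, value 57
- 1×figurine + 1×blade + 1×amulet: length 21, value 52
Best: 57 score.

57 score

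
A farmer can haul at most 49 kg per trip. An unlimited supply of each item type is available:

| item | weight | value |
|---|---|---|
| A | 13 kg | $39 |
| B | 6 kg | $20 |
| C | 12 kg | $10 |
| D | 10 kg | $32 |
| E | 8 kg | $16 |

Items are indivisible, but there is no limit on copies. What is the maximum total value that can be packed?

Best value-per-unit is B at 20/6, and filling with it alone uses weight 8×6=48. No mix of the others beats 8×20 = 160.

$160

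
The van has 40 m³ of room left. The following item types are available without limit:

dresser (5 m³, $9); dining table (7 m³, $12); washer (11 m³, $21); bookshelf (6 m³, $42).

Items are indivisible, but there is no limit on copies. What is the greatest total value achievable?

Best value-per-unit is bookshelf at 42/6, and filling with it alone uses volume 6×6=36. No mix of the others beats 6×42 = 252.

$252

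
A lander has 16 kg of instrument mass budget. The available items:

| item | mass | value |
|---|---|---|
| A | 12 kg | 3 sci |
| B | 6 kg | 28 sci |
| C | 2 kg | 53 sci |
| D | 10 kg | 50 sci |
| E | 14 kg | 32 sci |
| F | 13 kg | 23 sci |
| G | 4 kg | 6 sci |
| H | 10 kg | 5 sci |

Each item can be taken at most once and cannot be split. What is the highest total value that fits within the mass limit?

This is a 0/1 knapsack; check combinations near the capacity.
- C+D+G: mass 2+10+4=16, value 53+50+6=109
- C+D: mass 2+10=12, value 53+50=103
- B+C+G: mass 6+2+4=12, value 28+53+6=87
Best: 109 sci.

109 sci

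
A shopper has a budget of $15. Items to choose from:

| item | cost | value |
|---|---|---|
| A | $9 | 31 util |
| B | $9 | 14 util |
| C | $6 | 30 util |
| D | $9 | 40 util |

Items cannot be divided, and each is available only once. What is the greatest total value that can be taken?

This is a 0/1 knapsack; check combinations near the capacity.
- C+D: cost 6+9=15, value 30+40=70
- A+C: cost 9+6=15, value 31+30=61
- B+C: cost 9+6=15, value 14+30=44
- D: cost 9, value 40
- A: cost 9, value 31
Best: 70 util.

70 util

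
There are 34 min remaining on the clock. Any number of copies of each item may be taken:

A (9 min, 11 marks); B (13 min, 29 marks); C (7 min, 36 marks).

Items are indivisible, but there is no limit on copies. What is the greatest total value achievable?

Best value-per-unit is C at 36/7, and filling with it alone uses time 4×7=28. No mix of the others beats 4×36 = 144.

144 marks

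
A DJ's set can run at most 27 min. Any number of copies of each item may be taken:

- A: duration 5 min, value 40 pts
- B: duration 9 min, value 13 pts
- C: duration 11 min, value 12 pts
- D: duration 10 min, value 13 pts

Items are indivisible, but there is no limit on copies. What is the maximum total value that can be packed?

Best value-per-unit is A at 40/5, and filling with it alone uses duration 5×5=25. No mix of the others beats 5×40 = 200.

200 pts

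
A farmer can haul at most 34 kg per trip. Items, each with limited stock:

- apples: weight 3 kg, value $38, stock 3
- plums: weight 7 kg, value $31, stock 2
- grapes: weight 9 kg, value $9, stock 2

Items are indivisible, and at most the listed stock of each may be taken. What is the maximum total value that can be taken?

$185

Best selections within weight 34 and stock limits:
- 3×apples + 2×plums + 1×grapes: weight 32, value 185
- 3×apples + 2×plums: weight 23, value 176
- 3×apples + 1×plums + 2×grapes: weight 34, value 163
- 3×apples + 1×plums + 1×grapes: weight 25, value 154
Best: $185.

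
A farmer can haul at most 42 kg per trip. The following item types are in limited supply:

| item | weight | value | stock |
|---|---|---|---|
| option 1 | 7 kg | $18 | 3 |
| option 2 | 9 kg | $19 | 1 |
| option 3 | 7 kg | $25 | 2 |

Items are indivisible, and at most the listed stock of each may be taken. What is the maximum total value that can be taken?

$105

Top feasible selections:
- 2×option 1 + 1×option 2 + 2×option 3: weight 37, value 105
- 3×option 1 + 2×option 3: weight 35, value 104
- 3×option 1 + 1×option 2 + 1×option 3: weight 37, value 98
Best: $105.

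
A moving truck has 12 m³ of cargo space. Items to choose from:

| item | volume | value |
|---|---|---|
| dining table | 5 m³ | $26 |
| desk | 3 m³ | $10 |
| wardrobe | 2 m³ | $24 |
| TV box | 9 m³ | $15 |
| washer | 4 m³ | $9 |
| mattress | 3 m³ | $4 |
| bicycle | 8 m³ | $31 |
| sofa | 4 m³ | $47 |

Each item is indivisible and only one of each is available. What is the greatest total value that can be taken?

$97

Check high-value combinations within 12 m³:
- dining table+wardrobe+sofa: volume 5+2+4=11, value 26+24+47=97
- desk+wardrobe+mattress+sofa: volume 3+2+3+4=12, value 10+24+4+47=85
- dining table+desk+sofa: volume 5+3+4=12, value 26+10+47=83
- desk+wardrobe+sofa: volume 3+2+4=9, value 10+24+47=81
Best: $97.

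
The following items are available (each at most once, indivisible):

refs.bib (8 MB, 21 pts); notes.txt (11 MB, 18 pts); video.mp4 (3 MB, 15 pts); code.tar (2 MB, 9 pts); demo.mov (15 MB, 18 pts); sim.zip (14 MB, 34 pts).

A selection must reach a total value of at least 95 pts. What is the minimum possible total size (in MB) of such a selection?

Subsets with value ≥ 95, sorted by total size:
- refs.bib+notes.txt+video.mp4+code.tar+sim.zip: size 38, value 97
- refs.bib+video.mp4+code.tar+demo.mov+sim.zip: size 42, value 97
Minimum size: 38 MB.

38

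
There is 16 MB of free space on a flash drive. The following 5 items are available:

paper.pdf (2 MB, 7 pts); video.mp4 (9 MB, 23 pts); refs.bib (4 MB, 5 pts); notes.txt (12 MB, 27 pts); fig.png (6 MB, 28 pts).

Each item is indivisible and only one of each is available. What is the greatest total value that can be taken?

Check high-value combinations within 16 MB:
- video.mp4+fig.png: size 9+6=15, value 23+28=51
- paper.pdf+refs.bib+fig.png: size 2+4+6=12, value 7+5+28=40
- paper.pdf+fig.png: size 2+6=8, value 7+28=35
- paper.pdf+video.mp4+refs.bib: size 2+9+4=15, value 7+23+5=35
Best: 51 pts.

51 pts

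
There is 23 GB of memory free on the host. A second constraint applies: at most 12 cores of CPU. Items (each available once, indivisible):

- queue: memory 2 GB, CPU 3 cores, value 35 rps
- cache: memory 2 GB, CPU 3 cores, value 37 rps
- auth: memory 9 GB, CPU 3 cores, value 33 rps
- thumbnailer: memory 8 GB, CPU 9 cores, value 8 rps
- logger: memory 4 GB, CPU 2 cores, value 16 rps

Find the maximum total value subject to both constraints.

121 rps

Feasible sets respecting both limits:
- queue+cache+auth+logger: memory 17, CPU 11, value 121
- queue+cache+auth: memory 13, CPU 9, value 105
- queue+cache+logger: memory 8, CPU 8, value 88
- cache+auth+logger: memory 15, CPU 8, value 86
Best: 121 rps.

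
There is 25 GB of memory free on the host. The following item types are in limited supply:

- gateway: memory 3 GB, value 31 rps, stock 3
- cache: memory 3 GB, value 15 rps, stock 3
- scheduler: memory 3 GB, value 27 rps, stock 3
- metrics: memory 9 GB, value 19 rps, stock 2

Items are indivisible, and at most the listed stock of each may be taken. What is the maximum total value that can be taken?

204 rps

Top feasible selections:
- 3×gateway + 2×cache + 3×scheduler: memory 24, value 204
- 3×gateway + 3×cache + 2×scheduler: memory 24, value 192
Best: 204 rps.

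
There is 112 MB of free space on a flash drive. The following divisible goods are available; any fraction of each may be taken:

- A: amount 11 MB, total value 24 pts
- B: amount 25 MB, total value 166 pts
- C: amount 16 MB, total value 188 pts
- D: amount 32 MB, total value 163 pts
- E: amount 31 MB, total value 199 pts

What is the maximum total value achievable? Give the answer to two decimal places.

733.45

Take in order of value per unit:
- C (188/16 per unit): all 16 → value 188, running total 188.00
- B (166/25 per unit): all 25 → value 166, running total 354.00
- E (199/31 per unit): all 31 → value 199, running total 553.00
- D (163/32 per unit): all 32 → value 163, running total 716.00
- A (24/11 per unit): 8 of 11 → value 8×24/11 = 17.4545, running total 733.45
Total 733.45.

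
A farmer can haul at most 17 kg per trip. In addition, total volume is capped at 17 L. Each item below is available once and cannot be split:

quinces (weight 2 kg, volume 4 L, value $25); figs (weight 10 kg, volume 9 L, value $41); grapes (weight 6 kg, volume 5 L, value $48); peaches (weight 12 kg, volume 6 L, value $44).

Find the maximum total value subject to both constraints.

Feasible sets respecting both limits:
- figs+grapes: weight 16, volume 14, value 89
- quinces+grapes: weight 8, volume 9, value 73
- quinces+peaches: weight 14, volume 10, value 69
Best: $89.

$89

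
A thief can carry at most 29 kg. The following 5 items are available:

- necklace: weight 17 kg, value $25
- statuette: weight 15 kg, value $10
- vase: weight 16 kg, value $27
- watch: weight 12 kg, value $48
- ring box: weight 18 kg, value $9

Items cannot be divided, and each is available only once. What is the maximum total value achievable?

Check high-value combinations within 29 kg:
- vase+watch: weight 16+12=28, value 27+48=75
- necklace+watch: weight 17+12=29, value 25+48=73
- statuette+watch: weight 15+12=27, value 10+48=58
- watch: weight 12, value 48
- vase: weight 16, value 27
Best: $75.

$75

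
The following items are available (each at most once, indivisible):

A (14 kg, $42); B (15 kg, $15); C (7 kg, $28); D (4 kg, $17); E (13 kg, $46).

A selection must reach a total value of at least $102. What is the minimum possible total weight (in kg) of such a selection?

31

Subsets with value ≥ 102, sorted by total weight:
- A+D+E: weight 31, value 105
- A+C+E: weight 34, value 116
- A+C+D+E: weight 38, value 133
Minimum weight: 31 kg.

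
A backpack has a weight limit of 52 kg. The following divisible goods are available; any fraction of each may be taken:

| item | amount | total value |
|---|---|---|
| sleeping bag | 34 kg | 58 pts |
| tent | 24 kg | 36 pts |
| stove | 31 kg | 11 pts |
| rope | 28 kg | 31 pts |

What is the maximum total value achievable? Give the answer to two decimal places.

Take in order of value per unit:
- sleeping bag (58/34 per unit): all 34 → value 58, running total 58.00
- tent (36/24 per unit): 18 of 24 → value 18×36/24 = 27.0000, running total 85.00
Total 85.00.

85.00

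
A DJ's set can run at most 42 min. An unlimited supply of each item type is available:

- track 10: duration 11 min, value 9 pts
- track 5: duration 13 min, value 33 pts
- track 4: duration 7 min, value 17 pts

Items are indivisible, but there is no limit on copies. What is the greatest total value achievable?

102 pts

Best value-per-unit is track 5 at 33/13; filling with it alone gives 3×33 = 99.
Optimal mix: 6×track 4 → duration 42, value 102.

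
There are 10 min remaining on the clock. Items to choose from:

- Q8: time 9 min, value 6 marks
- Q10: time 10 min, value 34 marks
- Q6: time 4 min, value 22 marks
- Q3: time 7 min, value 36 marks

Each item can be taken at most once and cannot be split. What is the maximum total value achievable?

Check high-value combinations within 10 min:
- Q3: time 7, value 36
- Q10: time 10, value 34
- Q6: time 4, value 22
- Q8: time 9, value 6
Best: 36 marks.

36 marks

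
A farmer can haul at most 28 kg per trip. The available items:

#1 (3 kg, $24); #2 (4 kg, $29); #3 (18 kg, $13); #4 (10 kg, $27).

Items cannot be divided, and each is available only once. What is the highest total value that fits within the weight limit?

Check high-value combinations within 28 kg:
- #1+#2+#4: weight 3+4+10=17, value 24+29+27=80
- #1+#2+#3: weight 3+4+18=25, value 24+29+13=66
- #2+#4: weight 4+10=14, value 29+27=56
- #1+#2: weight 3+4=7, value 24+29=53
- #1+#4: weight 3+10=13, value 24+27=51
Best: $80.

$80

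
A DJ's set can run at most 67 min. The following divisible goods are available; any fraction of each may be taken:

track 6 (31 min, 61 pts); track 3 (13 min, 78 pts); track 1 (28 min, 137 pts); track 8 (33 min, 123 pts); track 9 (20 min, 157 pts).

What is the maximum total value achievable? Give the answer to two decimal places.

394.36

Take in order of value per unit:
- track 9 (157/20 per unit): all 20 → value 157, running total 157.00
- track 3 (78/13 per unit): all 13 → value 78, running total 235.00
- track 1 (137/28 per unit): all 28 → value 137, running total 372.00
- track 8 (123/33 per unit): 6 of 33 → value 6×123/33 = 22.3636, running total 394.36
Total 394.36.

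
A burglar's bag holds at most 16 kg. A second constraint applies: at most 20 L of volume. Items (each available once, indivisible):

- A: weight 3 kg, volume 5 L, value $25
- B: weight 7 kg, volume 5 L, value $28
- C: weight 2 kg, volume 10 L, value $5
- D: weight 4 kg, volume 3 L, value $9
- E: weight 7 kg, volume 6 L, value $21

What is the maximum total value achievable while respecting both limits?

$62

Feasible sets respecting both limits:
- A+B+D: weight 14, volume 13, value 62
- A+B+C: weight 12, volume 20, value 58
- A+D+E: weight 14, volume 14, value 55
- A+B: weight 10, volume 10, value 53
Best: $62.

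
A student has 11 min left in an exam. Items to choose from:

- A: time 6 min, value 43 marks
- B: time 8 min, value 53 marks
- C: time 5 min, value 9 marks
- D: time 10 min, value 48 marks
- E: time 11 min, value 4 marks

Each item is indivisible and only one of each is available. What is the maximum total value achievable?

53 marks

Check high-value combinations within 11 min:
- B: time 8, value 53
- A+C: time 6+5=11, value 43+9=52
- D: time 10, value 48
Best: 53 marks.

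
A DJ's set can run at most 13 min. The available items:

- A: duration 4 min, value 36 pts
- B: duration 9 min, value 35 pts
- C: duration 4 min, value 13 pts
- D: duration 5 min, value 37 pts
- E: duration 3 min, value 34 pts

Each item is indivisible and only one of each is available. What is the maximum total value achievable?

Check high-value combinations within 13 min:
- A+D+E: duration 4+5+3=12, value 36+37+34=107
- A+C+D: duration 4+4+5=13, value 36+13+37=86
- C+D+E: duration 4+5+3=12, value 13+37+34=84
- A+C+E: duration 4+4+3=11, value 36+13+34=83
- A+D: duration 4+5=9, value 36+37=73
Best: 107 pts.

107 pts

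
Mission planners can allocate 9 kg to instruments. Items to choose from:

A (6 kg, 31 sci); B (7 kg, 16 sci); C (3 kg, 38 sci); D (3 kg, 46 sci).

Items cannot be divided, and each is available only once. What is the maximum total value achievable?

84 sci

Check high-value combinations within 9 kg:
- C+D: mass 3+3=6, value 38+46=84
- A+D: mass 6+3=9, value 31+46=77
- A+C: mass 6+3=9, value 31+38=69
- D: mass 3, value 46
- C: mass 3, value 38
Best: 84 sci.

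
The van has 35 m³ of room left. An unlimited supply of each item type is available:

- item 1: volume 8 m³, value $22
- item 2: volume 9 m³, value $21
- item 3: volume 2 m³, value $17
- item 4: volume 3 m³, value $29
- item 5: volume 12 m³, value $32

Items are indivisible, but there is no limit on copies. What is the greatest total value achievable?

$336

Best value-per-unit is item 4 at 29/3; filling with it alone gives 11×29 = 319.
Optimal mix: 1×item 3 + 11×item 4 → volume 35, value 336.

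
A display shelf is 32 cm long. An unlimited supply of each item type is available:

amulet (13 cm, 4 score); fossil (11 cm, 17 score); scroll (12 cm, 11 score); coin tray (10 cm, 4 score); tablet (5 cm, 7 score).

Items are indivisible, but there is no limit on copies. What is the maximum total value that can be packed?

Best value-per-unit is fossil at 17/11; filling with it alone gives 2×17 = 34.
Optimal mix: 2×fossil + 2×tablet → length 32, value 48.

48 score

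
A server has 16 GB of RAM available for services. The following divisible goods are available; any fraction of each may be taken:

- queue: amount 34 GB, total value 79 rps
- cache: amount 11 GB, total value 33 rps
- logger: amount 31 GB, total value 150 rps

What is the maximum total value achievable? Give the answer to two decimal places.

77.42

Take in order of value per unit:
- logger (150/31 per unit): 16 of 31 → value 16×150/31 = 77.4194, running total 77.42
Total 77.42.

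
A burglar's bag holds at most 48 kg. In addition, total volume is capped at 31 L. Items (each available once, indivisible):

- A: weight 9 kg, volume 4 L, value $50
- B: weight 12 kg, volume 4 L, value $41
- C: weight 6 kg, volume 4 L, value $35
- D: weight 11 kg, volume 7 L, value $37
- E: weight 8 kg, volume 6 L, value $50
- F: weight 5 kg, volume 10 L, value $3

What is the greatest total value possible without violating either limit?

Feasible sets respecting both limits:
- A+B+C+D+E: weight 46, volume 25, value 213
- A+B+D+E+F: weight 45, volume 31, value 181
- A+B+C+E+F: weight 40, volume 28, value 179
- A+B+D+E: weight 40, volume 21, value 178
Best: $213.

$213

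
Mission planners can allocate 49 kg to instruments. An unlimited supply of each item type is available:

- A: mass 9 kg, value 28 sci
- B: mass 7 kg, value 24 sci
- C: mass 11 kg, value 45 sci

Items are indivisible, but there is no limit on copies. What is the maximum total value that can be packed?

Best value-per-unit is C at 45/11; filling with it alone gives 4×45 = 180.
Optimal mix: 1×A + 1×B + 3×C → mass 49, value 187.

187 sci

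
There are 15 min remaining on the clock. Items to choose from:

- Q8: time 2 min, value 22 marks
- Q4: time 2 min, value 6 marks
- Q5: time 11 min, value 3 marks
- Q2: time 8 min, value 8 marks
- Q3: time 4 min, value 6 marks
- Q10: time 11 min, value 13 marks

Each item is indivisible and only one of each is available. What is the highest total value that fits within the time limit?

41 marks

This is a 0/1 knapsack; check combinations near the capacity.
- Q8+Q4+Q10: time 2+2+11=15, value 22+6+13=41
- Q8+Q4+Q2: time 2+2+8=12, value 22+6+8=36
- Q8+Q2+Q3: time 2+8+4=14, value 22+8+6=36
- Q8+Q10: time 2+11=13, value 22+13=35
- Q8+Q4+Q3: time 2+2+4=8, value 22+6+6=34
Best: 41 marks.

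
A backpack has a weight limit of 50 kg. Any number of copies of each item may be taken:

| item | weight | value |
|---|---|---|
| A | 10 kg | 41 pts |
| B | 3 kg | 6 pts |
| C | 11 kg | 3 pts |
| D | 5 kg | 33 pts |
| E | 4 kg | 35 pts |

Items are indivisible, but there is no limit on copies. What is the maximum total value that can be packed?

420 pts

Best value-per-unit is E at 35/4, and filling with it alone uses weight 12×4=48. No mix of the others beats 12×35 = 420.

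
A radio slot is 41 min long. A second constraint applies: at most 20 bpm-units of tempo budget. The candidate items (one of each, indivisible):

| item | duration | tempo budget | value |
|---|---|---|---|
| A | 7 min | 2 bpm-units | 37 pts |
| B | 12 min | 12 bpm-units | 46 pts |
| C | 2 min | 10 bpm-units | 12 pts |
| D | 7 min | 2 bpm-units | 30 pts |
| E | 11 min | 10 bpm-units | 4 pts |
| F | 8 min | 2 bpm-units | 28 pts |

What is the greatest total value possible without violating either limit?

141 pts

Feasible sets respecting both limits:
- A+B+D+F: duration 34, tempo budget 18, value 141
- A+B+D: duration 26, tempo budget 16, value 113
- A+B+F: duration 27, tempo budget 16, value 111
- A+C+D+F: duration 24, tempo budget 16, value 107
Best: 141 pts.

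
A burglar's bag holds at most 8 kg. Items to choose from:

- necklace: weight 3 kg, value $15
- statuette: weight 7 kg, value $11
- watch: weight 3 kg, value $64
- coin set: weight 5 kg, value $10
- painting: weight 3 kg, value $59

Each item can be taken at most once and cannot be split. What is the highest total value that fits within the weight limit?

$123

Check high-value combinations within 8 kg:
- watch+painting: weight 3+3=6, value 64+59=123
- necklace+watch: weight 3+3=6, value 15+64=79
- necklace+painting: weight 3+3=6, value 15+59=74
- watch+coin set: weight 3+5=8, value 64+10=74
Best: $123.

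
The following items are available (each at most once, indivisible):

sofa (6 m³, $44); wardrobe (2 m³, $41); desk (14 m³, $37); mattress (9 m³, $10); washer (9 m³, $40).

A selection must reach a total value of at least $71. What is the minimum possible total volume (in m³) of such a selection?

8

Subsets with value ≥ 71, sorted by total volume:
- sofa+wardrobe: volume 8, value 85
- wardrobe+washer: volume 11, value 81
Minimum volume: 8 m³.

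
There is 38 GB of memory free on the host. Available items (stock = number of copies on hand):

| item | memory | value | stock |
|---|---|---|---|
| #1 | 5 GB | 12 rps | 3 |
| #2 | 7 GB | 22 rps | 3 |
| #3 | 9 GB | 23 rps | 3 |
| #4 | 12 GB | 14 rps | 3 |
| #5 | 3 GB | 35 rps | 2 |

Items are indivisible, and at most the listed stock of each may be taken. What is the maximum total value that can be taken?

160 rps

Top feasible selections:
- 2×#1 + 3×#2 + 2×#5: memory 37, value 160
- 2×#2 + 2×#3 + 2×#5: memory 38, value 160
- 3×#2 + 1×#3 + 2×#5: memory 36, value 159
Best: 160 rps.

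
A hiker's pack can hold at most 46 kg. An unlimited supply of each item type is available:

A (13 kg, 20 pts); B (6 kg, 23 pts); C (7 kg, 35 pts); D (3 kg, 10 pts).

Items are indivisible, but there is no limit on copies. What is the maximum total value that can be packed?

Best value-per-unit is C at 35/7; filling with it alone gives 6×35 = 210.
Optimal mix: 6×C + 1×D → weight 45, value 220.

220 pts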